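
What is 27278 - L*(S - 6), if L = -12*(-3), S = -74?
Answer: 30158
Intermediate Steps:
L = 36
27278 - L*(S - 6) = 27278 - 36*(-74 - 6) = 27278 - 36*(-80) = 27278 - 1*(-2880) = 27278 + 2880 = 30158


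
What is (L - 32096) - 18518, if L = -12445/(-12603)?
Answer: -637875797/12603 ≈ -50613.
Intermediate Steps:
L = 12445/12603 (L = -12445*(-1/12603) = 12445/12603 ≈ 0.98746)
(L - 32096) - 18518 = (12445/12603 - 32096) - 18518 = -404493443/12603 - 18518 = -637875797/12603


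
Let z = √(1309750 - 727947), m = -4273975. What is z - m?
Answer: 4273975 + √581803 ≈ 4.2747e+6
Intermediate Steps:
z = √581803 ≈ 762.76
z - m = √581803 - 1*(-4273975) = √581803 + 4273975 = 4273975 + √581803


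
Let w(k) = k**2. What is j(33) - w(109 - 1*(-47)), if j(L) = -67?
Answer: -24403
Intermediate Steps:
j(33) - w(109 - 1*(-47)) = -67 - (109 - 1*(-47))**2 = -67 - (109 + 47)**2 = -67 - 1*156**2 = -67 - 1*24336 = -67 - 24336 = -24403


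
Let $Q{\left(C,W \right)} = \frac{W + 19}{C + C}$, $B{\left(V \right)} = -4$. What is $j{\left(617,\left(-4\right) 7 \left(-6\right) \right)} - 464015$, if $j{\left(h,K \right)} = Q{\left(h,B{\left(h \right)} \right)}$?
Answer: $- \frac{572594495}{1234} \approx -4.6402 \cdot 10^{5}$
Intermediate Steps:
$Q{\left(C,W \right)} = \frac{19 + W}{2 C}$
$j{\left(h,K \right)} = \frac{15}{2 h}$ ($j{\left(h,K \right)} = \frac{19 - 4}{2 h} = \frac{1}{2} \frac{1}{h} 15 = \frac{15}{2 h}$)
$j{\left(617,\left(-4\right) 7 \left(-6\right) \right)} - 464015 = \frac{15}{2 \cdot 617} - 464015 = \frac{15}{2} \cdot \frac{1}{617} - 464015 = \frac{15}{1234} - 464015 = - \frac{572594495}{1234}$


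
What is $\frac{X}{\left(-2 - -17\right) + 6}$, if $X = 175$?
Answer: $\frac{25}{3} \approx 8.3333$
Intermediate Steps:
$\frac{X}{\left(-2 - -17\right) + 6} = \frac{175}{\left(-2 - -17\right) + 6} = \frac{175}{\left(-2 + 17\right) + 6} = \frac{175}{15 + 6} = \frac{175}{21} = 175 \cdot \frac{1}{21} = \frac{25}{3}$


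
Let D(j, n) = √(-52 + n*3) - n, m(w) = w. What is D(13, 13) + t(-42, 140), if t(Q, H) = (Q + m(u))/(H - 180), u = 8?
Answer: -243/20 + I*√13 ≈ -12.15 + 3.6056*I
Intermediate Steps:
t(Q, H) = (8 + Q)/(-180 + H) (t(Q, H) = (Q + 8)/(H - 180) = (8 + Q)/(-180 + H))
D(j, n) = √(-52 + 3*n) - n
D(13, 13) + t(-42, 140) = (√(-52 + 3*13) - 1*13) + (8 - 42)/(-180 + 140) = (√(-52 + 39) - 13) - 34/(-40) = (√(-13) - 13) - 1/40*(-34) = (I*√13 - 13) + 17/20 = (-13 + I*√13) + 17/20 = -243/20 + I*√13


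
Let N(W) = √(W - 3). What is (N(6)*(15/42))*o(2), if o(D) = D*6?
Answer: 30*√3/7 ≈ 7.4231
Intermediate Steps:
o(D) = 6*D
N(W) = √(-3 + W)
(N(6)*(15/42))*o(2) = (√(-3 + 6)*(15/42))*(6*2) = (√3*(15*(1/42)))*12 = (√3*(5/14))*12 = (5*√3/14)*12 = 30*√3/7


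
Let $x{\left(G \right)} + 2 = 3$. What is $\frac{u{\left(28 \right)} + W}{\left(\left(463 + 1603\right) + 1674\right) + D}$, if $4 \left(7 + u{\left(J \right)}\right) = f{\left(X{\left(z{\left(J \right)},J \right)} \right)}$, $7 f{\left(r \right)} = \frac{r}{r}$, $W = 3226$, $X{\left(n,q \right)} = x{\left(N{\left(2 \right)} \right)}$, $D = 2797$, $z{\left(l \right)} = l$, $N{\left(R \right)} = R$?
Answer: $\frac{90133}{183036} \approx 0.49243$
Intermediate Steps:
$x{\left(G \right)} = 1$ ($x{\left(G \right)} = -2 + 3 = 1$)
$X{\left(n,q \right)} = 1$
$f{\left(r \right)} = \frac{1}{7}$ ($f{\left(r \right)} = \frac{r \frac{1}{r}}{7} = \frac{1}{7} \cdot 1 = \frac{1}{7}$)
$u{\left(J \right)} = - \frac{195}{28}$ ($u{\left(J \right)} = -7 + \frac{1}{4} \cdot \frac{1}{7} = -7 + \frac{1}{28} = - \frac{195}{28}$)
$\frac{u{\left(28 \right)} + W}{\left(\left(463 + 1603\right) + 1674\right) + D} = \frac{- \frac{195}{28} + 3226}{\left(\left(463 + 1603\right) + 1674\right) + 2797} = \frac{90133}{28 \left(\left(2066 + 1674\right) + 2797\right)} = \frac{90133}{28 \left(3740 + 2797\right)} = \frac{90133}{28 \cdot 6537} = \frac{90133}{28} \cdot \frac{1}{6537} = \frac{90133}{183036}$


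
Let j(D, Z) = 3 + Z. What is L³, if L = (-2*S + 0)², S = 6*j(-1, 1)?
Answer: 12230590464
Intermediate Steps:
S = 24 (S = 6*(3 + 1) = 6*4 = 24)
L = 2304 (L = (-2*24 + 0)² = (-48 + 0)² = (-48)² = 2304)
L³ = 2304³ = 12230590464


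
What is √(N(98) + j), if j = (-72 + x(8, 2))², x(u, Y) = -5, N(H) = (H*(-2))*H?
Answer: 7*I*√271 ≈ 115.23*I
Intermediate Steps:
N(H) = -2*H² (N(H) = (-2*H)*H = -2*H²)
j = 5929 (j = (-72 - 5)² = (-77)² = 5929)
√(N(98) + j) = √(-2*98² + 5929) = √(-2*9604 + 5929) = √(-19208 + 5929) = √(-13279) = 7*I*√271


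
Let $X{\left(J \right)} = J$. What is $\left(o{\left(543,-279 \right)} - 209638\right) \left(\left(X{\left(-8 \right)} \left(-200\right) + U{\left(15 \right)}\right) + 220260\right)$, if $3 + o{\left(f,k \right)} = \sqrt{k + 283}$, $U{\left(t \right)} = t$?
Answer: $-46513653125$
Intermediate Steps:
$o{\left(f,k \right)} = -3 + \sqrt{283 + k}$ ($o{\left(f,k \right)} = -3 + \sqrt{k + 283} = -3 + \sqrt{283 + k}$)
$\left(o{\left(543,-279 \right)} - 209638\right) \left(\left(X{\left(-8 \right)} \left(-200\right) + U{\left(15 \right)}\right) + 220260\right) = \left(\left(-3 + \sqrt{283 - 279}\right) - 209638\right) \left(\left(\left(-8\right) \left(-200\right) + 15\right) + 220260\right) = \left(\left(-3 + \sqrt{4}\right) - 209638\right) \left(\left(1600 + 15\right) + 220260\right) = \left(\left(-3 + 2\right) - 209638\right) \left(1615 + 220260\right) = \left(-1 - 209638\right) 221875 = \left(-209639\right) 221875 = -46513653125$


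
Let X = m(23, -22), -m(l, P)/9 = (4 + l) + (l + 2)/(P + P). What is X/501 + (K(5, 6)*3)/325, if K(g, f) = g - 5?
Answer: -3489/7348 ≈ -0.47482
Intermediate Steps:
K(g, f) = -5 + g
m(l, P) = -36 - 9*l - 9*(2 + l)/(2*P) (m(l, P) = -9*((4 + l) + (l + 2)/(P + P)) = -9*((4 + l) + (2 + l)/((2*P))) = -9*((4 + l) + (2 + l)*(1/(2*P))) = -9*((4 + l) + (2 + l)/(2*P)) = -9*(4 + l + (2 + l)/(2*P)) = -36 - 9*l - 9*(2 + l)/(2*P))
X = -10467/44 (X = (9/2)*(-2 - 1*23 - 2*(-22)*(4 + 23))/(-22) = (9/2)*(-1/22)*(-2 - 23 - 2*(-22)*27) = (9/2)*(-1/22)*(-2 - 23 + 1188) = (9/2)*(-1/22)*1163 = -10467/44 ≈ -237.89)
X/501 + (K(5, 6)*3)/325 = -10467/44/501 + ((-5 + 5)*3)/325 = -10467/44*1/501 + (0*3)*(1/325) = -3489/7348 + 0*(1/325) = -3489/7348 + 0 = -3489/7348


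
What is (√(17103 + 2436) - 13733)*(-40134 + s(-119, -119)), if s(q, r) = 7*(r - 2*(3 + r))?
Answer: 540297419 - 118029*√2171 ≈ 5.3480e+8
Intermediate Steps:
s(q, r) = -42 - 7*r (s(q, r) = 7*(r + (-6 - 2*r)) = 7*(-6 - r) = -42 - 7*r)
(√(17103 + 2436) - 13733)*(-40134 + s(-119, -119)) = (√(17103 + 2436) - 13733)*(-40134 + (-42 - 7*(-119))) = (√19539 - 13733)*(-40134 + (-42 + 833)) = (3*√2171 - 13733)*(-40134 + 791) = (-13733 + 3*√2171)*(-39343) = 540297419 - 118029*√2171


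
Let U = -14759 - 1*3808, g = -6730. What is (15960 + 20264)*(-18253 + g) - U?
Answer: -904965625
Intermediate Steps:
U = -18567 (U = -14759 - 3808 = -18567)
(15960 + 20264)*(-18253 + g) - U = (15960 + 20264)*(-18253 - 6730) - 1*(-18567) = 36224*(-24983) + 18567 = -904984192 + 18567 = -904965625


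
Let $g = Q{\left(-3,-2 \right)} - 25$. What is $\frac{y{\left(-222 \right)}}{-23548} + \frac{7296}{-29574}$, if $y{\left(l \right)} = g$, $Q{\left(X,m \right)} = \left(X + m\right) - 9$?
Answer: $- \frac{28442137}{116068092} \approx -0.24505$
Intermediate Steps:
$Q{\left(X,m \right)} = -9 + X + m$
$g = -39$ ($g = \left(-9 - 3 - 2\right) - 25 = -14 - 25 = -39$)
$y{\left(l \right)} = -39$
$\frac{y{\left(-222 \right)}}{-23548} + \frac{7296}{-29574} = - \frac{39}{-23548} + \frac{7296}{-29574} = \left(-39\right) \left(- \frac{1}{23548}\right) + 7296 \left(- \frac{1}{29574}\right) = \frac{39}{23548} - \frac{1216}{4929} = - \frac{28442137}{116068092}$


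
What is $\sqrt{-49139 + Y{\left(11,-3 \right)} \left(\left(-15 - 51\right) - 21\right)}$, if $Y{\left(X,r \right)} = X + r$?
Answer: $i \sqrt{49835} \approx 223.24 i$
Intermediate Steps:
$\sqrt{-49139 + Y{\left(11,-3 \right)} \left(\left(-15 - 51\right) - 21\right)} = \sqrt{-49139 + \left(11 - 3\right) \left(\left(-15 - 51\right) - 21\right)} = \sqrt{-49139 + 8 \left(\left(-15 - 51\right) - 21\right)} = \sqrt{-49139 + 8 \left(-66 - 21\right)} = \sqrt{-49139 + 8 \left(-87\right)} = \sqrt{-49139 - 696} = \sqrt{-49835} = i \sqrt{49835}$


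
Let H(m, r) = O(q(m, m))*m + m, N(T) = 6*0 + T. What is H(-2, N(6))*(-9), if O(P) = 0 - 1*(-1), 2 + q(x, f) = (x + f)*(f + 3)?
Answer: 36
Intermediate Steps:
q(x, f) = -2 + (3 + f)*(f + x) (q(x, f) = -2 + (x + f)*(f + 3) = -2 + (f + x)*(3 + f) = -2 + (3 + f)*(f + x))
O(P) = 1 (O(P) = 0 + 1 = 1)
N(T) = T (N(T) = 0 + T = T)
H(m, r) = 2*m (H(m, r) = 1*m + m = m + m = 2*m)
H(-2, N(6))*(-9) = (2*(-2))*(-9) = -4*(-9) = 36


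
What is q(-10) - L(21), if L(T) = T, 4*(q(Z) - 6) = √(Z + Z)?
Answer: -15 + I*√5/2 ≈ -15.0 + 1.118*I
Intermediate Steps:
q(Z) = 6 + √2*√Z/4 (q(Z) = 6 + √(Z + Z)/4 = 6 + √(2*Z)/4 = 6 + (√2*√Z)/4 = 6 + √2*√Z/4)
q(-10) - L(21) = (6 + √2*√(-10)/4) - 1*21 = (6 + √2*(I*√10)/4) - 21 = (6 + I*√5/2) - 21 = -15 + I*√5/2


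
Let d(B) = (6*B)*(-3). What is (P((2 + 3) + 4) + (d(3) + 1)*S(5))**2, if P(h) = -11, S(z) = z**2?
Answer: 1784896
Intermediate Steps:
d(B) = -18*B
(P((2 + 3) + 4) + (d(3) + 1)*S(5))**2 = (-11 + (-18*3 + 1)*5**2)**2 = (-11 + (-54 + 1)*25)**2 = (-11 - 53*25)**2 = (-11 - 1325)**2 = (-1336)**2 = 1784896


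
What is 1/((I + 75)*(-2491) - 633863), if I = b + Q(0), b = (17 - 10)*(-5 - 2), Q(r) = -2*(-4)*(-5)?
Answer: -1/598989 ≈ -1.6695e-6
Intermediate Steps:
Q(r) = -40 (Q(r) = 8*(-5) = -40)
b = -49 (b = 7*(-7) = -49)
I = -89 (I = -49 - 40 = -89)
1/((I + 75)*(-2491) - 633863) = 1/((-89 + 75)*(-2491) - 633863) = 1/(-14*(-2491) - 633863) = 1/(34874 - 633863) = 1/(-598989) = -1/598989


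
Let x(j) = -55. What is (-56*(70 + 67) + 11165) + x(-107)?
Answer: 3438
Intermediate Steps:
(-56*(70 + 67) + 11165) + x(-107) = (-56*(70 + 67) + 11165) - 55 = (-56*137 + 11165) - 55 = (-7672 + 11165) - 55 = 3493 - 55 = 3438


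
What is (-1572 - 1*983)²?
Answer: 6528025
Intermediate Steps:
(-1572 - 1*983)² = (-1572 - 983)² = (-2555)² = 6528025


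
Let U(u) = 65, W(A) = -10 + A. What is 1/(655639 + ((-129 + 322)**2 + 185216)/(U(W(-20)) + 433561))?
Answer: 144542/94767446493 ≈ 1.5252e-6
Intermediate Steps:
1/(655639 + ((-129 + 322)**2 + 185216)/(U(W(-20)) + 433561)) = 1/(655639 + ((-129 + 322)**2 + 185216)/(65 + 433561)) = 1/(655639 + (193**2 + 185216)/433626) = 1/(655639 + (37249 + 185216)*(1/433626)) = 1/(655639 + 222465*(1/433626)) = 1/(655639 + 74155/144542) = 1/(94767446493/144542) = 144542/94767446493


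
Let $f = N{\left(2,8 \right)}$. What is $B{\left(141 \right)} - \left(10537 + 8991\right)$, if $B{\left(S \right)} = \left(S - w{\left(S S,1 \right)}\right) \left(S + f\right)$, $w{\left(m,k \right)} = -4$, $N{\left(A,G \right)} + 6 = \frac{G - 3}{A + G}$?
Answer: $\frac{239}{2} \approx 119.5$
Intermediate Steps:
$N{\left(A,G \right)} = -6 + \frac{-3 + G}{A + G}$ ($N{\left(A,G \right)} = -6 + \frac{G - 3}{A + G} = -6 + \frac{-3 + G}{A + G}$)
$f = - \frac{11}{2}$ ($f = \frac{-3 - 12 - 40}{2 + 8} = \frac{-3 - 12 - 40}{10} = \frac{1}{10} \left(-55\right) = - \frac{11}{2} \approx -5.5$)
$B{\left(S \right)} = \left(4 + S\right) \left(- \frac{11}{2} + S\right)$ ($B{\left(S \right)} = \left(S - -4\right) \left(S - \frac{11}{2}\right) = \left(S + 4\right) \left(- \frac{11}{2} + S\right) = \left(4 + S\right) \left(- \frac{11}{2} + S\right)$)
$B{\left(141 \right)} - \left(10537 + 8991\right) = \left(-22 + 141^{2} - \frac{423}{2}\right) - \left(10537 + 8991\right) = \left(-22 + 19881 - \frac{423}{2}\right) - 19528 = \frac{39295}{2} - 19528 = \frac{239}{2}$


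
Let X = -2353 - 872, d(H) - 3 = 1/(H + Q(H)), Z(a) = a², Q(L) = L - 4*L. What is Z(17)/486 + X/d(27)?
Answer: -84590371/78246 ≈ -1081.1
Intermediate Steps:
Q(L) = -3*L
d(H) = 3 - 1/(2*H) (d(H) = 3 + 1/(H - 3*H) = 3 + 1/(-2*H) = 3 - 1/(2*H))
X = -3225
Z(17)/486 + X/d(27) = 17²/486 - 3225/(3 - ½/27) = 289*(1/486) - 3225/(3 - ½*1/27) = 289/486 - 3225/(3 - 1/54) = 289/486 - 3225/161/54 = 289/486 - 3225*54/161 = 289/486 - 174150/161 = -84590371/78246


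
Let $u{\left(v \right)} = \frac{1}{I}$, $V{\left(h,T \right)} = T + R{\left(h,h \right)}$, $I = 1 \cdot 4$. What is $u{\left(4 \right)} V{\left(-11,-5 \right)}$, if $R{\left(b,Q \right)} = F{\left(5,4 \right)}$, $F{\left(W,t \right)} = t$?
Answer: $- \frac{1}{4} \approx -0.25$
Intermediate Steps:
$I = 4$
$R{\left(b,Q \right)} = 4$
$V{\left(h,T \right)} = 4 + T$ ($V{\left(h,T \right)} = T + 4 = 4 + T$)
$u{\left(v \right)} = \frac{1}{4}$
$u{\left(4 \right)} V{\left(-11,-5 \right)} = \frac{4 - 5}{4} = \frac{1}{4} \left(-1\right) = - \frac{1}{4}$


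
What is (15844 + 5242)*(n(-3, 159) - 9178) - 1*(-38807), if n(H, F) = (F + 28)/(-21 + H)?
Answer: -2323833553/12 ≈ -1.9365e+8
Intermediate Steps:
n(H, F) = (28 + F)/(-21 + H)
(15844 + 5242)*(n(-3, 159) - 9178) - 1*(-38807) = (15844 + 5242)*((28 + 159)/(-21 - 3) - 9178) - 1*(-38807) = 21086*(187/(-24) - 9178) + 38807 = 21086*(-1/24*187 - 9178) + 38807 = 21086*(-187/24 - 9178) + 38807 = 21086*(-220459/24) + 38807 = -2324299237/12 + 38807 = -2323833553/12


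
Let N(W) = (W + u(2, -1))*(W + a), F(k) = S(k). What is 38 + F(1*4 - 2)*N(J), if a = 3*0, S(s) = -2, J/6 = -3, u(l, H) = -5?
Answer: -790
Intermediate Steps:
J = -18 (J = 6*(-3) = -18)
a = 0
F(k) = -2
N(W) = W*(-5 + W) (N(W) = (W - 5)*(W + 0) = (-5 + W)*W = W*(-5 + W))
38 + F(1*4 - 2)*N(J) = 38 - (-36)*(-5 - 18) = 38 - (-36)*(-23) = 38 - 2*414 = 38 - 828 = -790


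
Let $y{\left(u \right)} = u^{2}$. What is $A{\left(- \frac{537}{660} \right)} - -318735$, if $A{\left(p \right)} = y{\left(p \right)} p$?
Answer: $\frac{3393884544661}{10648000} \approx 3.1873 \cdot 10^{5}$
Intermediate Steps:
$A{\left(p \right)} = p^{3}$ ($A{\left(p \right)} = p^{2} p = p^{3}$)
$A{\left(- \frac{537}{660} \right)} - -318735 = \left(- \frac{537}{660}\right)^{3} - -318735 = \left(\left(-537\right) \frac{1}{660}\right)^{3} + 318735 = \left(- \frac{179}{220}\right)^{3} + 318735 = - \frac{5735339}{10648000} + 318735 = \frac{3393884544661}{10648000}$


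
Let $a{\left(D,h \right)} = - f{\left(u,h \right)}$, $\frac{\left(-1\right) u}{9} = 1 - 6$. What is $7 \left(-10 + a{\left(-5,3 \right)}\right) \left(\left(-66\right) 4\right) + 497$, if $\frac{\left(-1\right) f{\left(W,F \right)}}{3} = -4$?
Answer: $41153$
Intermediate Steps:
$u = 45$ ($u = - 9 \left(1 - 6\right) = \left(-9\right) \left(-5\right) = 45$)
$f{\left(W,F \right)} = 12$ ($f{\left(W,F \right)} = \left(-3\right) \left(-4\right) = 12$)
$a{\left(D,h \right)} = -12$ ($a{\left(D,h \right)} = \left(-1\right) 12 = -12$)
$7 \left(-10 + a{\left(-5,3 \right)}\right) \left(\left(-66\right) 4\right) + 497 = 7 \left(-10 - 12\right) \left(\left(-66\right) 4\right) + 497 = 7 \left(-22\right) \left(-264\right) + 497 = \left(-154\right) \left(-264\right) + 497 = 40656 + 497 = 41153$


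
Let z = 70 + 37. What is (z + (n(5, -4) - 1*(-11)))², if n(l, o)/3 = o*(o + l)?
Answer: 11236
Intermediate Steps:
z = 107
n(l, o) = 3*o*(l + o) (n(l, o) = 3*(o*(o + l)) = 3*(o*(l + o)) = 3*o*(l + o))
(z + (n(5, -4) - 1*(-11)))² = (107 + (3*(-4)*(5 - 4) - 1*(-11)))² = (107 + (3*(-4)*1 + 11))² = (107 + (-12 + 11))² = (107 - 1)² = 106² = 11236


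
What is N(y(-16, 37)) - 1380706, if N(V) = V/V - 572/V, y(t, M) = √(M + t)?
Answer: -1380705 - 572*√21/21 ≈ -1.3808e+6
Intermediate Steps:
N(V) = 1 - 572/V
N(y(-16, 37)) - 1380706 = (-572 + √(37 - 16))/(√(37 - 16)) - 1380706 = (-572 + √21)/(√21) - 1380706 = (√21/21)*(-572 + √21) - 1380706 = √21*(-572 + √21)/21 - 1380706 = -1380706 + √21*(-572 + √21)/21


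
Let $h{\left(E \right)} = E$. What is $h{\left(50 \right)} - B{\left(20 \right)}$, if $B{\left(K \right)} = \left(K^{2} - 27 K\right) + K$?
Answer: $170$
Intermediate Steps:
$B{\left(K \right)} = K^{2} - 26 K$
$h{\left(50 \right)} - B{\left(20 \right)} = 50 - 20 \left(-26 + 20\right) = 50 - 20 \left(-6\right) = 50 - -120 = 50 + 120 = 170$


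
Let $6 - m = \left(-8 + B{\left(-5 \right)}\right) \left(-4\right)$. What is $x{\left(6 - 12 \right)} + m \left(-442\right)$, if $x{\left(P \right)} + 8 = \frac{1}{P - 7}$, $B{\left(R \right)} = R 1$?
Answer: $\frac{264211}{13} \approx 20324.0$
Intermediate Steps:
$B{\left(R \right)} = R$
$x{\left(P \right)} = -8 + \frac{1}{-7 + P}$ ($x{\left(P \right)} = -8 + \frac{1}{P - 7} = -8 + \frac{1}{-7 + P}$)
$m = -46$ ($m = 6 - \left(-8 - 5\right) \left(-4\right) = 6 - \left(-13\right) \left(-4\right) = 6 - 52 = -46$)
$x{\left(6 - 12 \right)} + m \left(-442\right) = \frac{57 - 8 \left(6 - 12\right)}{-7 + \left(6 - 12\right)} - -20332 = \frac{57 - 8 \left(6 - 12\right)}{-7 + \left(6 - 12\right)} + 20332 = \frac{57 - -48}{-7 - 6} + 20332 = \frac{57 + 48}{-13} + 20332 = \left(- \frac{1}{13}\right) 105 + 20332 = - \frac{105}{13} + 20332 = \frac{264211}{13}$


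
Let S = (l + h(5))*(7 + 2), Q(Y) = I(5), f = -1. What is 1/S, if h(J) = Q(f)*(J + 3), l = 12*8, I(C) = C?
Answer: 1/1224 ≈ 0.00081699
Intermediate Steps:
Q(Y) = 5
l = 96
h(J) = 15 + 5*J (h(J) = 5*(J + 3) = 5*(3 + J) = 15 + 5*J)
S = 1224 (S = (96 + (15 + 5*5))*(7 + 2) = (96 + (15 + 25))*9 = (96 + 40)*9 = 136*9 = 1224)
1/S = 1/1224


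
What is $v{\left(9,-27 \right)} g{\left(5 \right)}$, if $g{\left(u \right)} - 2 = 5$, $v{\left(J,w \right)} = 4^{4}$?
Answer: $1792$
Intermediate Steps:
$v{\left(J,w \right)} = 256$
$g{\left(u \right)} = 7$ ($g{\left(u \right)} = 2 + 5 = 7$)
$v{\left(9,-27 \right)} g{\left(5 \right)} = 256 \cdot 7 = 1792$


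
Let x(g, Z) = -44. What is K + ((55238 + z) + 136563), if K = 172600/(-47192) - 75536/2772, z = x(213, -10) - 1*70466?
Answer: 495712108846/4088007 ≈ 1.2126e+5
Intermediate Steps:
z = -70510 (z = -44 - 1*70466 = -44 - 70466 = -70510)
K = -126348191/4088007 (K = 172600*(-1/47192) - 75536*1/2772 = -21575/5899 - 18884/693 = -126348191/4088007 ≈ -30.907)
K + ((55238 + z) + 136563) = -126348191/4088007 + ((55238 - 70510) + 136563) = -126348191/4088007 + (-15272 + 136563) = -126348191/4088007 + 121291 = 495712108846/4088007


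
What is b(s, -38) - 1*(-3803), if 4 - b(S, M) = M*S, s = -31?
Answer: 2629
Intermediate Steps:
b(S, M) = 4 - M*S
b(s, -38) - 1*(-3803) = (4 - 1*(-38)*(-31)) - 1*(-3803) = (4 - 1178) + 3803 = -1174 + 3803 = 2629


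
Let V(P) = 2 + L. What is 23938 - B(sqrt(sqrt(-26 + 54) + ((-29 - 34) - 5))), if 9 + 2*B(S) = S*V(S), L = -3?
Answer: 47885/2 + sqrt(-68 + 2*sqrt(7))/2 ≈ 23943.0 + 3.9594*I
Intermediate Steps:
V(P) = -1 (V(P) = 2 - 3 = -1)
B(S) = -9/2 - S/2 (B(S) = -9/2 + (S*(-1))/2 = -9/2 + (-S)/2 = -9/2 - S/2)
23938 - B(sqrt(sqrt(-26 + 54) + ((-29 - 34) - 5))) = 23938 - (-9/2 - sqrt(sqrt(-26 + 54) + ((-29 - 34) - 5))/2) = 23938 - (-9/2 - sqrt(sqrt(28) + (-63 - 5))/2) = 23938 - (-9/2 - sqrt(2*sqrt(7) - 68)/2) = 23938 - (-9/2 - sqrt(-68 + 2*sqrt(7))/2) = 23938 + (9/2 + sqrt(-68 + 2*sqrt(7))/2) = 47885/2 + sqrt(-68 + 2*sqrt(7))/2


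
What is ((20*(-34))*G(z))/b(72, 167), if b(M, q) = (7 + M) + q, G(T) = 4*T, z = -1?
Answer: 1360/123 ≈ 11.057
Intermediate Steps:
b(M, q) = 7 + M + q
((20*(-34))*G(z))/b(72, 167) = ((20*(-34))*(4*(-1)))/(7 + 72 + 167) = -680*(-4)/246 = 2720*(1/246) = 1360/123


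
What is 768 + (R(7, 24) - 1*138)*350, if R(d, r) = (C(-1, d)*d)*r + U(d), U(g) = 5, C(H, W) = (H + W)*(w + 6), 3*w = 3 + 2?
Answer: 2659018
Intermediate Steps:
w = 5/3 (w = (3 + 2)/3 = (⅓)*5 = 5/3 ≈ 1.6667)
C(H, W) = 23*H/3 + 23*W/3 (C(H, W) = (H + W)*(5/3 + 6) = (H + W)*(23/3) = 23*H/3 + 23*W/3)
R(d, r) = 5 + d*r*(-23/3 + 23*d/3) (R(d, r) = (((23/3)*(-1) + 23*d/3)*d)*r + 5 = ((-23/3 + 23*d/3)*d)*r + 5 = (d*(-23/3 + 23*d/3))*r + 5 = d*r*(-23/3 + 23*d/3) + 5 = 5 + d*r*(-23/3 + 23*d/3))
768 + (R(7, 24) - 1*138)*350 = 768 + ((5 + (23/3)*7*24*(-1 + 7)) - 1*138)*350 = 768 + ((5 + (23/3)*7*24*6) - 138)*350 = 768 + ((5 + 7728) - 138)*350 = 768 + (7733 - 138)*350 = 768 + 7595*350 = 768 + 2658250 = 2659018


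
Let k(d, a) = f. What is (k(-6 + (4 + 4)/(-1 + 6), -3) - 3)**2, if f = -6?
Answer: 81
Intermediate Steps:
k(d, a) = -6
(k(-6 + (4 + 4)/(-1 + 6), -3) - 3)**2 = (-6 - 3)**2 = (-9)**2 = 81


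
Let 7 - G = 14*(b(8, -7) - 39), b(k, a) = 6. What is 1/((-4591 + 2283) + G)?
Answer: -1/1839 ≈ -0.00054377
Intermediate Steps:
G = 469 (G = 7 - 14*(6 - 39) = 7 - 14*(-33) = 7 - 1*(-462) = 7 + 462 = 469)
1/((-4591 + 2283) + G) = 1/((-4591 + 2283) + 469) = 1/(-2308 + 469) = 1/(-1839) = -1/1839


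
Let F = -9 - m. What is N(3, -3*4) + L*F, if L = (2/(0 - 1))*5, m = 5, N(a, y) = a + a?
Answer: 146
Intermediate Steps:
N(a, y) = 2*a
F = -14 (F = -9 - 1*5 = -9 - 5 = -14)
L = -10 (L = (2/(-1))*5 = -1*2*5 = -2*5 = -10)
N(3, -3*4) + L*F = 2*3 - 10*(-14) = 6 + 140 = 146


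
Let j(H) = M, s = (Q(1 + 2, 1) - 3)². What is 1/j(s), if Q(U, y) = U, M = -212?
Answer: -1/212 ≈ -0.0047170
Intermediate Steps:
s = 0 (s = ((1 + 2) - 3)² = (3 - 3)² = 0² = 0)
j(H) = -212
1/j(s) = 1/(-212) = -1/212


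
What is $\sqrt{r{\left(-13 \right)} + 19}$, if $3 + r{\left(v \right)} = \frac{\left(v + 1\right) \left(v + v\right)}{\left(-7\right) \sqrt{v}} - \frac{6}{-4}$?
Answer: $\frac{\sqrt{3430 + 672 i \sqrt{13}}}{14} \approx 4.4117 + 1.401 i$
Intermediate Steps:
$r{\left(v \right)} = - \frac{3}{2} - \frac{2 \sqrt{v} \left(1 + v\right)}{7}$ ($r{\left(v \right)} = -3 + \left(\frac{\left(v + 1\right) \left(v + v\right)}{\left(-7\right) \sqrt{v}} - \frac{6}{-4}\right) = -3 + \left(\left(1 + v\right) 2 v \left(- \frac{1}{7 \sqrt{v}}\right) - - \frac{3}{2}\right) = -3 + \left(2 v \left(1 + v\right) \left(- \frac{1}{7 \sqrt{v}}\right) + \frac{3}{2}\right) = -3 - \left(- \frac{3}{2} + \frac{2 \sqrt{v} \left(1 + v\right)}{7}\right) = - \frac{3}{2} - \frac{2 \sqrt{v} \left(1 + v\right)}{7}$)
$\sqrt{r{\left(-13 \right)} + 19} = \sqrt{\left(- \frac{3}{2} - \frac{2 \sqrt{-13}}{7} - \frac{2 \left(-13\right)^{\frac{3}{2}}}{7}\right) + 19} = \sqrt{\left(- \frac{3}{2} - \frac{2 i \sqrt{13}}{7} - \frac{2 \left(- 13 i \sqrt{13}\right)}{7}\right) + 19} = \sqrt{\left(- \frac{3}{2} - \frac{2 i \sqrt{13}}{7} + \frac{26 i \sqrt{13}}{7}\right) + 19} = \sqrt{\left(- \frac{3}{2} + \frac{24 i \sqrt{13}}{7}\right) + 19} = \sqrt{\frac{35}{2} + \frac{24 i \sqrt{13}}{7}}$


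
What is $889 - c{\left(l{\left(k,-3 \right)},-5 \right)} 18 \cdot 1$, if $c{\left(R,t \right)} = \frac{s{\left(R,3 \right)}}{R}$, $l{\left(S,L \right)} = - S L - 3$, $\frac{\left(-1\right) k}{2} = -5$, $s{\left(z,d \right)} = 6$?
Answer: $885$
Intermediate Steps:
$k = 10$ ($k = \left(-2\right) \left(-5\right) = 10$)
$l{\left(S,L \right)} = -3 - L S$ ($l{\left(S,L \right)} = - L S - 3 = -3 - L S$)
$c{\left(R,t \right)} = \frac{6}{R}$
$889 - c{\left(l{\left(k,-3 \right)},-5 \right)} 18 \cdot 1 = 889 - \frac{6}{-3 - \left(-3\right) 10} \cdot 18 \cdot 1 = 889 - \frac{6}{-3 + 30} \cdot 18 \cdot 1 = 889 - \frac{6}{27} \cdot 18 \cdot 1 = 889 - 6 \cdot \frac{1}{27} \cdot 18 \cdot 1 = 889 - \frac{2}{9} \cdot 18 \cdot 1 = 889 - 4 \cdot 1 = 889 - 4 = 885$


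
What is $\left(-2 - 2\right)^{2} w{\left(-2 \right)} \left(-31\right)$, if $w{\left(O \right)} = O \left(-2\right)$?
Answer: $-1984$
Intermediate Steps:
$w{\left(O \right)} = - 2 O$
$\left(-2 - 2\right)^{2} w{\left(-2 \right)} \left(-31\right) = \left(-2 - 2\right)^{2} \left(\left(-2\right) \left(-2\right)\right) \left(-31\right) = \left(-4\right)^{2} \cdot 4 \left(-31\right) = 16 \cdot 4 \left(-31\right) = 64 \left(-31\right) = -1984$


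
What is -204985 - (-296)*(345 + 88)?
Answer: -76817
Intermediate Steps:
-204985 - (-296)*(345 + 88) = -204985 - (-296)*433 = -204985 - 1*(-128168) = -204985 + 128168 = -76817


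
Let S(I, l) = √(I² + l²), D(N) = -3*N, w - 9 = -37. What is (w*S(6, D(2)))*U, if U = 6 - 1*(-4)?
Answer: -1680*√2 ≈ -2375.9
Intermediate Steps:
w = -28 (w = 9 - 37 = -28)
U = 10 (U = 6 + 4 = 10)
(w*S(6, D(2)))*U = -28*√(6² + (-3*2)²)*10 = -28*√(36 + (-6)²)*10 = -28*√(36 + 36)*10 = -168*√2*10 = -1680*√2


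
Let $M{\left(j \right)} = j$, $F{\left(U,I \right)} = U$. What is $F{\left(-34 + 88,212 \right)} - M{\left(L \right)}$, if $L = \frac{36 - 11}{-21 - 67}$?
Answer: $\frac{4777}{88} \approx 54.284$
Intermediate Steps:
$L = - \frac{25}{88}$ ($L = \frac{25}{-88} = 25 \left(- \frac{1}{88}\right) = - \frac{25}{88} \approx -0.28409$)
$F{\left(-34 + 88,212 \right)} - M{\left(L \right)} = \left(-34 + 88\right) - - \frac{25}{88} = 54 + \frac{25}{88} = \frac{4777}{88}$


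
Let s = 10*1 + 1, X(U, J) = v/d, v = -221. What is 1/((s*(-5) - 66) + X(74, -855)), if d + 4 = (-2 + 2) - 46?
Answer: -50/5829 ≈ -0.0085778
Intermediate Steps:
d = -50 (d = -4 + ((-2 + 2) - 46) = -4 + (0 - 46) = -4 - 46 = -50)
X(U, J) = 221/50 (X(U, J) = -221/(-50) = -221*(-1/50) = 221/50)
s = 11 (s = 10 + 1 = 11)
1/((s*(-5) - 66) + X(74, -855)) = 1/((11*(-5) - 66) + 221/50) = 1/((-55 - 66) + 221/50) = 1/(-121 + 221/50) = 1/(-5829/50) = -50/5829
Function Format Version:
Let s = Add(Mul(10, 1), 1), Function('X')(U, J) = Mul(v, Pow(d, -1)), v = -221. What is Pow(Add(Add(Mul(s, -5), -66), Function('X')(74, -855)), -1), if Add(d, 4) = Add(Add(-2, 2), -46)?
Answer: Rational(-50, 5829) ≈ -0.0085778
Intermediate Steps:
d = -50 (d = Add(-4, Add(Add(-2, 2), -46)) = Add(-4, Add(0, -46)) = Add(-4, -46) = -50)
Function('X')(U, J) = Rational(221, 50) (Function('X')(U, J) = Mul(-221, Pow(-50, -1)) = Mul(-221, Rational(-1, 50)) = Rational(221, 50))
s = 11 (s = Add(10, 1) = 11)
Pow(Add(Add(Mul(s, -5), -66), Function('X')(74, -855)), -1) = Pow(Add(Add(Mul(11, -5), -66), Rational(221, 50)), -1) = Pow(Add(Add(-55, -66), Rational(221, 50)), -1) = Pow(Add(-121, Rational(221, 50)), -1) = Pow(Rational(-5829, 50), -1) = Rational(-50, 5829)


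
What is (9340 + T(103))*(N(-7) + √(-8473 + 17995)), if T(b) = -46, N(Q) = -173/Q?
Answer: 1607862/7 + 641286*√2 ≈ 1.1366e+6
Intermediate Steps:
(9340 + T(103))*(N(-7) + √(-8473 + 17995)) = (9340 - 46)*(-173/(-7) + √(-8473 + 17995)) = 9294*(-173*(-⅐) + √9522) = 9294*(173/7 + 69*√2) = 1607862/7 + 641286*√2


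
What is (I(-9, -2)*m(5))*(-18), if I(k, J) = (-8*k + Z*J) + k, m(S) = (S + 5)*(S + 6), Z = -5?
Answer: -144540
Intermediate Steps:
m(S) = (5 + S)*(6 + S)
I(k, J) = -7*k - 5*J (I(k, J) = (-8*k - 5*J) + k = -7*k - 5*J)
(I(-9, -2)*m(5))*(-18) = ((-7*(-9) - 5*(-2))*(30 + 5² + 11*5))*(-18) = ((63 + 10)*(30 + 25 + 55))*(-18) = (73*110)*(-18) = 8030*(-18) = -144540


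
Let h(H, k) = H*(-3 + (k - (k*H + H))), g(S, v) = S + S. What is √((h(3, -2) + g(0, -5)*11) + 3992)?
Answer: √3986 ≈ 63.135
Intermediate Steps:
g(S, v) = 2*S
h(H, k) = H*(-3 + k - H - H*k) (h(H, k) = H*(-3 + (k - (H*k + H))) = H*(-3 + (k - (H + H*k))) = H*(-3 + (k + (-H - H*k))) = H*(-3 + (k - H - H*k)) = H*(-3 + k - H - H*k))
√((h(3, -2) + g(0, -5)*11) + 3992) = √((3*(-3 - 2 - 1*3 - 1*3*(-2)) + (2*0)*11) + 3992) = √((3*(-3 - 2 - 3 + 6) + 0*11) + 3992) = √((3*(-2) + 0) + 3992) = √((-6 + 0) + 3992) = √(-6 + 3992) = √3986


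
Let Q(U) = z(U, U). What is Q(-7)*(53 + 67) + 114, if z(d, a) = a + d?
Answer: -1566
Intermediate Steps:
Q(U) = 2*U (Q(U) = U + U = 2*U)
Q(-7)*(53 + 67) + 114 = (2*(-7))*(53 + 67) + 114 = -14*120 + 114 = -1680 + 114 = -1566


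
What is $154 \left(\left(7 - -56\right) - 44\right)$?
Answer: $2926$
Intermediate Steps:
$154 \left(\left(7 - -56\right) - 44\right) = 154 \left(\left(7 + 56\right) - 44\right) = 154 \left(63 - 44\right) = 154 \cdot 19 = 2926$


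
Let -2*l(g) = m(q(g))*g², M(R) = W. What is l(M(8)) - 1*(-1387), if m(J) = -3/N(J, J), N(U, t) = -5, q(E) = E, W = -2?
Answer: 6929/5 ≈ 1385.8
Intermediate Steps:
M(R) = -2
m(J) = ⅗ (m(J) = -3/(-5) = -3*(-⅕) = ⅗)
l(g) = -3*g²/10
l(M(8)) - 1*(-1387) = -3/10*(-2)² - 1*(-1387) = -3/10*4 + 1387 = -6/5 + 1387 = 6929/5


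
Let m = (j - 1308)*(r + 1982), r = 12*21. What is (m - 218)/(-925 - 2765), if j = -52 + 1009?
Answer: 392176/1845 ≈ 212.56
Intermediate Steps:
r = 252
j = 957
m = -784134 (m = (957 - 1308)*(252 + 1982) = -351*2234 = -784134)
(m - 218)/(-925 - 2765) = (-784134 - 218)/(-925 - 2765) = -784352/(-3690) = -784352*(-1/3690) = 392176/1845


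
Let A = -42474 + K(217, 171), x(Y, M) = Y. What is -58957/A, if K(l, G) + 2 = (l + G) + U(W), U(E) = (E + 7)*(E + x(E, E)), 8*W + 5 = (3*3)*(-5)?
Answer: 471656/336779 ≈ 1.4005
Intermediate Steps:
W = -25/4 (W = -5/8 + ((3*3)*(-5))/8 = -5/8 + (9*(-5))/8 = -5/8 + (1/8)*(-45) = -5/8 - 45/8 = -25/4 ≈ -6.2500)
U(E) = 2*E*(7 + E) (U(E) = (E + 7)*(E + E) = (7 + E)*(2*E) = 2*E*(7 + E))
K(l, G) = -91/8 + G + l (K(l, G) = -2 + ((l + G) + 2*(-25/4)*(7 - 25/4)) = -2 + ((G + l) + 2*(-25/4)*(3/4)) = -2 + ((G + l) - 75/8) = -2 + (-75/8 + G + l) = -91/8 + G + l)
A = -336779/8 (A = -42474 + (-91/8 + 171 + 217) = -42474 + 3013/8 = -336779/8 ≈ -42097.)
-58957/A = -58957/(-336779/8) = -58957*(-8/336779) = 471656/336779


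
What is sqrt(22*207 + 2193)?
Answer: sqrt(6747) ≈ 82.140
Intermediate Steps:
sqrt(22*207 + 2193) = sqrt(4554 + 2193) = sqrt(6747)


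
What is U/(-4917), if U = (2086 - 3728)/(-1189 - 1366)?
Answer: -1642/12562935 ≈ -0.00013070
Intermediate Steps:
U = 1642/2555 (U = -1642/(-2555) = -1642*(-1/2555) = 1642/2555 ≈ 0.64266)
U/(-4917) = (1642/2555)/(-4917) = (1642/2555)*(-1/4917) = -1642/12562935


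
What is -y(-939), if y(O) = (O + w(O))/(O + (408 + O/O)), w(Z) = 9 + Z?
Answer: -1869/530 ≈ -3.5264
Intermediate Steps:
y(O) = (9 + 2*O)/(409 + O) (y(O) = (O + (9 + O))/(O + (408 + O/O)) = (9 + 2*O)/(O + (408 + 1)) = (9 + 2*O)/(O + 409) = (9 + 2*O)/(409 + O))
-y(-939) = -(9 + 2*(-939))/(409 - 939) = -(9 - 1878)/(-530) = -(-1)*(-1869)/530 = -1*1869/530 = -1869/530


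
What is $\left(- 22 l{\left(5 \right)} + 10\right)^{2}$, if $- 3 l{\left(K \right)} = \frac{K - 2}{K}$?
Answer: $\frac{5184}{25} \approx 207.36$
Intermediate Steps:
$l{\left(K \right)} = - \frac{-2 + K}{3 K}$ ($l{\left(K \right)} = - \frac{\left(K - 2\right) \frac{1}{K}}{3} = - \frac{\left(-2 + K\right) \frac{1}{K}}{3} = - \frac{\frac{1}{K} \left(-2 + K\right)}{3} = - \frac{-2 + K}{3 K}$)
$\left(- 22 l{\left(5 \right)} + 10\right)^{2} = \left(- 22 \frac{2 - 5}{3 \cdot 5} + 10\right)^{2} = \left(- 22 \cdot \frac{1}{3} \cdot \frac{1}{5} \left(2 - 5\right) + 10\right)^{2} = \left(- 22 \cdot \frac{1}{3} \cdot \frac{1}{5} \left(-3\right) + 10\right)^{2} = \left(\left(-22\right) \left(- \frac{1}{5}\right) + 10\right)^{2} = \left(\frac{22}{5} + 10\right)^{2} = \left(\frac{72}{5}\right)^{2} = \frac{5184}{25}$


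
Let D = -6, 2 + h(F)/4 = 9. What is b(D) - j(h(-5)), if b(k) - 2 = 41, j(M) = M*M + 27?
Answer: -768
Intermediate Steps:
h(F) = 28 (h(F) = -8 + 4*9 = -8 + 36 = 28)
j(M) = 27 + M² (j(M) = M² + 27 = 27 + M²)
b(k) = 43 (b(k) = 2 + 41 = 43)
b(D) - j(h(-5)) = 43 - (27 + 28²) = 43 - (27 + 784) = 43 - 1*811 = 43 - 811 = -768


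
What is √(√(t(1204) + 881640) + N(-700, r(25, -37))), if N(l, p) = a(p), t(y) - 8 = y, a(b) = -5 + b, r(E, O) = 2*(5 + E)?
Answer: √(55 + 2*√220713) ≈ 31.537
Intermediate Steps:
r(E, O) = 10 + 2*E
t(y) = 8 + y
N(l, p) = -5 + p
√(√(t(1204) + 881640) + N(-700, r(25, -37))) = √(√((8 + 1204) + 881640) + (-5 + (10 + 2*25))) = √(√(1212 + 881640) + (-5 + (10 + 50))) = √(√882852 + (-5 + 60)) = √(2*√220713 + 55) = √(55 + 2*√220713)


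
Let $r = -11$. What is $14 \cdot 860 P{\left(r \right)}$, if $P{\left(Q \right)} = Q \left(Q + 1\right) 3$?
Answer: $3973200$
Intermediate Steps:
$P{\left(Q \right)} = 3 Q \left(1 + Q\right)$ ($P{\left(Q \right)} = Q \left(1 + Q\right) 3 = 3 Q \left(1 + Q\right)$)
$14 \cdot 860 P{\left(r \right)} = 14 \cdot 860 \cdot 3 \left(-11\right) \left(1 - 11\right) = 14 \cdot 860 \cdot 3 \left(-11\right) \left(-10\right) = 14 \cdot 860 \cdot 330 = 14 \cdot 283800 = 3973200$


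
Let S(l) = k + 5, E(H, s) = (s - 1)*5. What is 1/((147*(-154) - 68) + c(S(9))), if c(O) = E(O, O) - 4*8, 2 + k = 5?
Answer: -1/22703 ≈ -4.4047e-5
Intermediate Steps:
k = 3 (k = -2 + 5 = 3)
E(H, s) = -5 + 5*s (E(H, s) = (-1 + s)*5 = -5 + 5*s)
S(l) = 8 (S(l) = 3 + 5 = 8)
c(O) = -37 + 5*O (c(O) = (-5 + 5*O) - 4*8 = (-5 + 5*O) - 32 = -37 + 5*O)
1/((147*(-154) - 68) + c(S(9))) = 1/((147*(-154) - 68) + (-37 + 5*8)) = 1/((-22638 - 68) + (-37 + 40)) = 1/(-22706 + 3) = 1/(-22703) = -1/22703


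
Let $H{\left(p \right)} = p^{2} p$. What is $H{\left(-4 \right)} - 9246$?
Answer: $-9310$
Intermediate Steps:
$H{\left(p \right)} = p^{3}$
$H{\left(-4 \right)} - 9246 = \left(-4\right)^{3} - 9246 = -64 - 9246 = -9310$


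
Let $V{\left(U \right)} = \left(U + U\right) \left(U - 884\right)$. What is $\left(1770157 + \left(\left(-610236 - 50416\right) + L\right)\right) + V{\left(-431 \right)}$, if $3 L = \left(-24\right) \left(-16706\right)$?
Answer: $2376683$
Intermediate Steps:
$L = 133648$ ($L = \frac{\left(-24\right) \left(-16706\right)}{3} = \frac{1}{3} \cdot 400944 = 133648$)
$V{\left(U \right)} = 2 U \left(-884 + U\right)$
$\left(1770157 + \left(\left(-610236 - 50416\right) + L\right)\right) + V{\left(-431 \right)} = \left(1770157 + \left(\left(-610236 - 50416\right) + 133648\right)\right) + 2 \left(-431\right) \left(-884 - 431\right) = \left(1770157 + \left(-660652 + 133648\right)\right) + 2 \left(-431\right) \left(-1315\right) = \left(1770157 - 527004\right) + 1133530 = 1243153 + 1133530 = 2376683$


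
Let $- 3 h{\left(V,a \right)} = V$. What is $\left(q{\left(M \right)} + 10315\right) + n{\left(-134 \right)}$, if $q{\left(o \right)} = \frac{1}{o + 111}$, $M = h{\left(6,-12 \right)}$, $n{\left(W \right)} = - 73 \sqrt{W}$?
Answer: $\frac{1124336}{109} - 73 i \sqrt{134} \approx 10315.0 - 845.04 i$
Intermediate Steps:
$h{\left(V,a \right)} = - \frac{V}{3}$
$M = -2$ ($M = \left(- \frac{1}{3}\right) 6 = -2$)
$q{\left(o \right)} = \frac{1}{111 + o}$
$\left(q{\left(M \right)} + 10315\right) + n{\left(-134 \right)} = \left(\frac{1}{111 - 2} + 10315\right) - 73 \sqrt{-134} = \left(\frac{1}{109} + 10315\right) - 73 i \sqrt{134} = \frac{1124336}{109} - 73 i \sqrt{134}$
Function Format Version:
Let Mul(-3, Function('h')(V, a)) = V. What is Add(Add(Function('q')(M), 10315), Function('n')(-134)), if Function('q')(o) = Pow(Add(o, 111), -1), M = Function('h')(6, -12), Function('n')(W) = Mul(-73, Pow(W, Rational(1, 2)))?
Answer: Add(Rational(1124336, 109), Mul(-73, I, Pow(134, Rational(1, 2)))) ≈ Add(10315., Mul(-845.04, I))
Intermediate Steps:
Function('h')(V, a) = Mul(Rational(-1, 3), V)
M = -2 (M = Mul(Rational(-1, 3), 6) = -2)
Function('q')(o) = Pow(Add(111, o), -1)
Add(Add(Function('q')(M), 10315), Function('n')(-134)) = Add(Add(Pow(Add(111, -2), -1), 10315), Mul(-73, Pow(-134, Rational(1, 2)))) = Add(Add(Pow(109, -1), 10315), Mul(-73, Mul(I, Pow(134, Rational(1, 2))))) = Add(Add(Rational(1, 109), 10315), Mul(-73, I, Pow(134, Rational(1, 2)))) = Add(Rational(1124336, 109), Mul(-73, I, Pow(134, Rational(1, 2))))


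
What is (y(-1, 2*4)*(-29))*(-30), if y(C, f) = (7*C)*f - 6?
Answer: -53940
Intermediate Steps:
y(C, f) = -6 + 7*C*f (y(C, f) = 7*C*f - 6 = -6 + 7*C*f)
(y(-1, 2*4)*(-29))*(-30) = ((-6 + 7*(-1)*(2*4))*(-29))*(-30) = ((-6 + 7*(-1)*8)*(-29))*(-30) = ((-6 - 56)*(-29))*(-30) = -62*(-29)*(-30) = 1798*(-30) = -53940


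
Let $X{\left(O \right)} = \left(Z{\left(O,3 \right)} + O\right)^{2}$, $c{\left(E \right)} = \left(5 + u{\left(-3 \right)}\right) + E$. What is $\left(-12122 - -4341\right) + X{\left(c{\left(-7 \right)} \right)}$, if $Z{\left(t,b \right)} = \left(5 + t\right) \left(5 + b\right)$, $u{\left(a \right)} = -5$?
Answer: $-7252$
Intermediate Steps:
$c{\left(E \right)} = E$ ($c{\left(E \right)} = \left(5 - 5\right) + E = 0 + E = E$)
$Z{\left(t,b \right)} = \left(5 + b\right) \left(5 + t\right)$
$X{\left(O \right)} = \left(40 + 9 O\right)^{2}$ ($X{\left(O \right)} = \left(\left(25 + 5 \cdot 3 + 5 O + 3 O\right) + O\right)^{2} = \left(\left(25 + 15 + 5 O + 3 O\right) + O\right)^{2} = \left(\left(40 + 8 O\right) + O\right)^{2} = \left(40 + 9 O\right)^{2}$)
$\left(-12122 - -4341\right) + X{\left(c{\left(-7 \right)} \right)} = \left(-12122 - -4341\right) + \left(40 + 9 \left(-7\right)\right)^{2} = \left(-12122 + 4341\right) + \left(40 - 63\right)^{2} = -7781 + \left(-23\right)^{2} = -7781 + 529 = -7252$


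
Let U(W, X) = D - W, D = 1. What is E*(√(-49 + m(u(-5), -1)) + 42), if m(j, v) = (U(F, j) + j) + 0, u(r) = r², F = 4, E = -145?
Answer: -6090 - 435*I*√3 ≈ -6090.0 - 753.44*I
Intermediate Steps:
U(W, X) = 1 - W
m(j, v) = -3 + j (m(j, v) = ((1 - 1*4) + j) + 0 = ((1 - 4) + j) + 0 = (-3 + j) + 0 = -3 + j)
E*(√(-49 + m(u(-5), -1)) + 42) = -145*(√(-49 + (-3 + (-5)²)) + 42) = -145*(√(-49 + (-3 + 25)) + 42) = -145*(√(-49 + 22) + 42) = -145*(√(-27) + 42) = -145*(3*I*√3 + 42) = -145*(42 + 3*I*√3) = -6090 - 435*I*√3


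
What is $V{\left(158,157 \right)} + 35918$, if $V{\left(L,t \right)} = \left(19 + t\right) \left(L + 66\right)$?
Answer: $75342$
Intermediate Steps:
$V{\left(L,t \right)} = \left(19 + t\right) \left(66 + L\right)$
$V{\left(158,157 \right)} + 35918 = \left(1254 + 19 \cdot 158 + 66 \cdot 157 + 158 \cdot 157\right) + 35918 = \left(1254 + 3002 + 10362 + 24806\right) + 35918 = 39424 + 35918 = 75342$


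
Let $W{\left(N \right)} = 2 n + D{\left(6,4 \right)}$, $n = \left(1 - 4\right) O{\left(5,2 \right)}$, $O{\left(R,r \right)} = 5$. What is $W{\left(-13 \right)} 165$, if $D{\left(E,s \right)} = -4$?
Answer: $-5610$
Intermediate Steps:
$n = -15$ ($n = \left(1 - 4\right) 5 = \left(-3\right) 5 = -15$)
$W{\left(N \right)} = -34$ ($W{\left(N \right)} = 2 \left(-15\right) - 4 = -30 - 4 = -34$)
$W{\left(-13 \right)} 165 = \left(-34\right) 165 = -5610$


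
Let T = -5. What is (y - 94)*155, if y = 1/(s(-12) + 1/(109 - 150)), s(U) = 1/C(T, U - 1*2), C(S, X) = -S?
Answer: -492745/36 ≈ -13687.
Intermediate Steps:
s(U) = ⅕ (s(U) = 1/(-1*(-5)) = 1/5 = ⅕)
y = 205/36 (y = 1/(⅕ + 1/(109 - 150)) = 1/(⅕ + 1/(-41)) = 1/(⅕ - 1/41) = 1/(36/205) = 205/36 ≈ 5.6944)
(y - 94)*155 = (205/36 - 94)*155 = -3179/36*155 = -492745/36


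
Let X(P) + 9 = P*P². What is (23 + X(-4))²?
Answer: 2500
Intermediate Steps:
X(P) = -9 + P³ (X(P) = -9 + P*P² = -9 + P³)
(23 + X(-4))² = (23 + (-9 + (-4)³))² = (23 + (-9 - 64))² = (23 - 73)² = (-50)² = 2500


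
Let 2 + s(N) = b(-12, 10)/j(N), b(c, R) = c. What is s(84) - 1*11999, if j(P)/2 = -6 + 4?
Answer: -11998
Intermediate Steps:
j(P) = -4 (j(P) = 2*(-6 + 4) = 2*(-2) = -4)
s(N) = 1 (s(N) = -2 - 12/(-4) = -2 - 12*(-¼) = -2 + 3 = 1)
s(84) - 1*11999 = 1 - 1*11999 = 1 - 11999 = -11998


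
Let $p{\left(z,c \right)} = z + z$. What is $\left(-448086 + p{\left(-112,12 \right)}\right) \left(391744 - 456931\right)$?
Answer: $29223983970$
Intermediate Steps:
$p{\left(z,c \right)} = 2 z$
$\left(-448086 + p{\left(-112,12 \right)}\right) \left(391744 - 456931\right) = \left(-448086 + 2 \left(-112\right)\right) \left(391744 - 456931\right) = \left(-448086 - 224\right) \left(-65187\right) = \left(-448310\right) \left(-65187\right) = 29223983970$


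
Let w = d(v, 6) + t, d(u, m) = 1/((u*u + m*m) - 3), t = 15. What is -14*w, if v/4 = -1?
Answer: -1472/7 ≈ -210.29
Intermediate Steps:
v = -4 (v = 4*(-1) = -4)
d(u, m) = 1/(-3 + m² + u²) (d(u, m) = 1/((u² + m²) - 3) = 1/((m² + u²) - 3) = 1/(-3 + m² + u²))
w = 736/49 (w = 1/(-3 + 6² + (-4)²) + 15 = 1/(-3 + 36 + 16) + 15 = 1/49 + 15 = 736/49 ≈ 15.020)
-14*w = -14*736/49 = -1472/7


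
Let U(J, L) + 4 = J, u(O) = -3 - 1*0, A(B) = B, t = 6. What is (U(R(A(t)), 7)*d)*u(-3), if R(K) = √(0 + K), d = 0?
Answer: 0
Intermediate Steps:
u(O) = -3 (u(O) = -3 + 0 = -3)
R(K) = √K
U(J, L) = -4 + J
(U(R(A(t)), 7)*d)*u(-3) = ((-4 + √6)*0)*(-3) = 0*(-3) = 0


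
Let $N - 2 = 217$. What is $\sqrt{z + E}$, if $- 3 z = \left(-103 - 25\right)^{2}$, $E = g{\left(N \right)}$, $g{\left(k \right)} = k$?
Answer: $\frac{i \sqrt{47181}}{3} \approx 72.404 i$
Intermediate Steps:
$N = 219$ ($N = 2 + 217 = 219$)
$E = 219$
$z = - \frac{16384}{3}$ ($z = - \frac{\left(-103 - 25\right)^{2}}{3} = - \frac{\left(-128\right)^{2}}{3} = \left(- \frac{1}{3}\right) 16384 = - \frac{16384}{3} \approx -5461.3$)
$\sqrt{z + E} = \sqrt{- \frac{16384}{3} + 219} = \sqrt{- \frac{15727}{3}} = \frac{i \sqrt{47181}}{3}$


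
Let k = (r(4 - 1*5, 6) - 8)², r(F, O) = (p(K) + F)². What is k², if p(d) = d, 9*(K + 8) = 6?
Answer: 93519144481/6561 ≈ 1.4254e+7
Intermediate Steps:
K = -22/3 (K = -8 + (⅑)*6 = -8 + ⅔ = -22/3 ≈ -7.3333)
r(F, O) = (-22/3 + F)²
k = 305809/81 (k = ((-22 + 3*(4 - 1*5))²/9 - 8)² = ((-22 + 3*(4 - 5))²/9 - 8)² = ((-22 + 3*(-1))²/9 - 8)² = ((-22 - 3)²/9 - 8)² = ((⅑)*(-25)² - 8)² = ((⅑)*625 - 8)² = (625/9 - 8)² = (553/9)² = 305809/81 ≈ 3775.4)
k² = (305809/81)² = 93519144481/6561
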